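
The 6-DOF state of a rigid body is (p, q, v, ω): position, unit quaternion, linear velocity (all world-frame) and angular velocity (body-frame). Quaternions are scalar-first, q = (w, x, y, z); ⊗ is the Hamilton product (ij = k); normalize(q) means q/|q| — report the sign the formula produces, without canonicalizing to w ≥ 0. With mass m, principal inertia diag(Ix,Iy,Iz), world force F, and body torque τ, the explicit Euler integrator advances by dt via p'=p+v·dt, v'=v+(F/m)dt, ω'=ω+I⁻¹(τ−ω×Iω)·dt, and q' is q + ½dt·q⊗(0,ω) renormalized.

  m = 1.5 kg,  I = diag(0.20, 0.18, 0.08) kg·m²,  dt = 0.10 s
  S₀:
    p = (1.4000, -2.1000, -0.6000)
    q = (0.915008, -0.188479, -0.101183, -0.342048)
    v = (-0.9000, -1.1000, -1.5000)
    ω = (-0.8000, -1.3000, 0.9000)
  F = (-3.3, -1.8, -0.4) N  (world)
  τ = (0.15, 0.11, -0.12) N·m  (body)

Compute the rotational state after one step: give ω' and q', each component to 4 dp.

ω' = (-0.7835, -1.1909, 0.7760)
q' = (0.9127, -0.2509, -0.1380, -0.2915)

gyro term ω×Iω = (0.1170, -0.0864, -0.0208)
(τ − ω×Iω)/I = (0.1650, 1.0911, -1.2400)
ω' = ω + α·dt = (-0.7835, -1.1909, 0.7760)
Hamilton product q⊗(0,ω) = (0.0255221, -1.2677335, -0.7462409, 0.9875835)
q' = normalize(q + ½dt·q⊗(0,ω)) = (0.9127, -0.2509, -0.1380, -0.2915)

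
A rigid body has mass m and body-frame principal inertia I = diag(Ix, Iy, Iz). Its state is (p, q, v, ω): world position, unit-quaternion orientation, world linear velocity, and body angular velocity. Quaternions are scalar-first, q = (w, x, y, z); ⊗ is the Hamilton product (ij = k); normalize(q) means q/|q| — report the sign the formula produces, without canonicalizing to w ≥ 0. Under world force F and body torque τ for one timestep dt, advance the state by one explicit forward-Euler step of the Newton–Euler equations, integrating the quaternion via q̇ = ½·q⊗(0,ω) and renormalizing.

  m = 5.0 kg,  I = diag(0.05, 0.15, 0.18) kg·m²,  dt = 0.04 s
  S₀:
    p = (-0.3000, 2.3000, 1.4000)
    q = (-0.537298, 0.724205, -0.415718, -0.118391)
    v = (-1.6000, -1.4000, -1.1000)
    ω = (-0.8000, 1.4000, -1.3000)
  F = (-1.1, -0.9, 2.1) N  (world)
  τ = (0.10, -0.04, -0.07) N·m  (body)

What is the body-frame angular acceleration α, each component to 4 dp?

α = (3.0920, 0.6347, 0.2333)

gyro term ω×Iω = (-0.0546, -0.1352, -0.1120)
α = I⁻¹(τ − ω×Iω) = (3.0920, 0.6347, 0.2333)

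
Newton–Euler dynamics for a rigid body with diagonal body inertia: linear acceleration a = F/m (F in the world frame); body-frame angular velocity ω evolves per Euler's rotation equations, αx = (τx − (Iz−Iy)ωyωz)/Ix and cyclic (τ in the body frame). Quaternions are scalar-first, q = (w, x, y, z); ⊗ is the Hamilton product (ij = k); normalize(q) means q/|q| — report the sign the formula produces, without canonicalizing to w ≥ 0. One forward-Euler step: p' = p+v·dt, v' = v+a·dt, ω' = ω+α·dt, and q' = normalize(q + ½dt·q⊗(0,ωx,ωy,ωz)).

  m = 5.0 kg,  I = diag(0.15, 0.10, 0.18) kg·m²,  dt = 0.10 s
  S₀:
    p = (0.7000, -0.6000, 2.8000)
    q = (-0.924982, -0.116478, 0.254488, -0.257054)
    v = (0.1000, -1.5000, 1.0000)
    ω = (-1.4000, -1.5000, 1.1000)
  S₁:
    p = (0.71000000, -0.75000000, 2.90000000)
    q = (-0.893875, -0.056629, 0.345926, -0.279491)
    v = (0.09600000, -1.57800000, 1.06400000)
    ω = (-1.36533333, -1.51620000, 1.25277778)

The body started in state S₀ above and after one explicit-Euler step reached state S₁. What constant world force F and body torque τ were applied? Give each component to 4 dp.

F = (-0.2000, -3.9000, 3.2000)
τ = (-0.0800, 0.0300, 0.1700)

Δω = ω₁−ω₀ = (0.03466667, -0.01620000, 0.15277778)
τ = I·(Δω/dt) + ω₀×(Iω₀) = (-0.0800, 0.0300, 0.1700)
Δv = v₁−v₀ = (-0.00400000, -0.07800000, 0.06400000)
m·(v₁−v₀)/dt = (-0.2000, -3.9000, 3.2000)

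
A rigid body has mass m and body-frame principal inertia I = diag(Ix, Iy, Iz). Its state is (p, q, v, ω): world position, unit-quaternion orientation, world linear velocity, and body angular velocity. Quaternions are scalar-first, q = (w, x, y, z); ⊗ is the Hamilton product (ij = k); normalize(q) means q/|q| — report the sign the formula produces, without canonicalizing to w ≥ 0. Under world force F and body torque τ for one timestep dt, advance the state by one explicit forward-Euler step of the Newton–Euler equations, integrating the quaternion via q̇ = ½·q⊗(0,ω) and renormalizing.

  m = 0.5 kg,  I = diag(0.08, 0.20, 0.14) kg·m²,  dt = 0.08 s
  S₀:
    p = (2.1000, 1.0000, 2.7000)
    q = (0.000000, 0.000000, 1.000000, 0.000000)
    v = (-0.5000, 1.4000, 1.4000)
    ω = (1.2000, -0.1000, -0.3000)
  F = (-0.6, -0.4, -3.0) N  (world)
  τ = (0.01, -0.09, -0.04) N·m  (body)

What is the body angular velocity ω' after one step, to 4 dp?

precession coupling ω×(Iω) = (-0.0018, 0.0216, -0.0144)
angular accel α = (0.1475, -0.5580, -0.1829)
ω' = ω + α·dt = (1.2118, -0.1446, -0.3146)

ω' = (1.2118, -0.1446, -0.3146)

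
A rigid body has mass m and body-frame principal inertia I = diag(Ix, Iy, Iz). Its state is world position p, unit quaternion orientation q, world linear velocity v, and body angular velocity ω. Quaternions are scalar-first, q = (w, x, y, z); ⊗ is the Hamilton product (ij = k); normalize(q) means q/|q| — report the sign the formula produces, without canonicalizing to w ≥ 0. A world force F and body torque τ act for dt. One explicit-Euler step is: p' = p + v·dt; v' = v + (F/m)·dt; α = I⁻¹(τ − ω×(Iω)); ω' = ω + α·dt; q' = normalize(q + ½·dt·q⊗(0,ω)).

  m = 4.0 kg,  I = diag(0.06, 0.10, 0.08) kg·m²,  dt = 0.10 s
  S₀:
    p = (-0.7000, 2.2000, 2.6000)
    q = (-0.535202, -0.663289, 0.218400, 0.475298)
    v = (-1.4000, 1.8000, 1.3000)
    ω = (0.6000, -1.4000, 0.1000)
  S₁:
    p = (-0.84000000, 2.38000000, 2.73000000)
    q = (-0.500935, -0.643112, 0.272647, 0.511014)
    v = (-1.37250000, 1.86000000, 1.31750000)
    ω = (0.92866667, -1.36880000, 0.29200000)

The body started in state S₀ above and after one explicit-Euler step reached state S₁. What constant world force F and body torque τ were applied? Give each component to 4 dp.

Δω = ω₁−ω₀ = (0.32866667, 0.03120000, 0.19200000)
ω₀×(Iω₀) = (0.0028, -0.0012, -0.0336)
I·α + gyro = (0.2000, 0.0300, 0.1200)
v₁ − v₀ = (0.02750000, 0.06000000, 0.01750000)
F = m·Δv/dt = (1.1000, 2.4000, 0.7000)

F = (1.1000, 2.4000, 0.7000)
τ = (0.2000, 0.0300, 0.1200)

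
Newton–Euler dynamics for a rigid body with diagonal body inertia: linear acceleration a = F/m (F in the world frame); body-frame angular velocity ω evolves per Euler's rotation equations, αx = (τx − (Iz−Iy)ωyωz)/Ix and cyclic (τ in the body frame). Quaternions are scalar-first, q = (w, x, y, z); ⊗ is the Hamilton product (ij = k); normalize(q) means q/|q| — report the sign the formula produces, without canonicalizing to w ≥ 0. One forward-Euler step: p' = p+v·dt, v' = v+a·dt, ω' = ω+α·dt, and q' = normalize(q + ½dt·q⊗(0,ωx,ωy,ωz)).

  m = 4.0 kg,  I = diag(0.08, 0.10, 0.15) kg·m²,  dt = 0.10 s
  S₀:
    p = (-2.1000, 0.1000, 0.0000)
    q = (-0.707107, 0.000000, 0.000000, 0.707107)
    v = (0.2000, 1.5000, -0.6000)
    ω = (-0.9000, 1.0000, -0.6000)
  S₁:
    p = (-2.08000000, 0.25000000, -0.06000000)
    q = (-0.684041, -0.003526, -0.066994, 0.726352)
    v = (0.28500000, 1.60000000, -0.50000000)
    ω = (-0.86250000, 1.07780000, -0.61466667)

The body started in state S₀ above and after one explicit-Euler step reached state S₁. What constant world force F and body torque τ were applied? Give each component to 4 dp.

rate change Δω = (0.03750000, 0.07780000, -0.01466667)
I·α + gyro = (0.0000, 0.0400, -0.0400)
velocity change Δv = (0.08500000, 0.10000000, 0.10000000)
applied force F = (3.4000, 4.0000, 4.0000)

F = (3.4000, 4.0000, 4.0000)
τ = (0.0000, 0.0400, -0.0400)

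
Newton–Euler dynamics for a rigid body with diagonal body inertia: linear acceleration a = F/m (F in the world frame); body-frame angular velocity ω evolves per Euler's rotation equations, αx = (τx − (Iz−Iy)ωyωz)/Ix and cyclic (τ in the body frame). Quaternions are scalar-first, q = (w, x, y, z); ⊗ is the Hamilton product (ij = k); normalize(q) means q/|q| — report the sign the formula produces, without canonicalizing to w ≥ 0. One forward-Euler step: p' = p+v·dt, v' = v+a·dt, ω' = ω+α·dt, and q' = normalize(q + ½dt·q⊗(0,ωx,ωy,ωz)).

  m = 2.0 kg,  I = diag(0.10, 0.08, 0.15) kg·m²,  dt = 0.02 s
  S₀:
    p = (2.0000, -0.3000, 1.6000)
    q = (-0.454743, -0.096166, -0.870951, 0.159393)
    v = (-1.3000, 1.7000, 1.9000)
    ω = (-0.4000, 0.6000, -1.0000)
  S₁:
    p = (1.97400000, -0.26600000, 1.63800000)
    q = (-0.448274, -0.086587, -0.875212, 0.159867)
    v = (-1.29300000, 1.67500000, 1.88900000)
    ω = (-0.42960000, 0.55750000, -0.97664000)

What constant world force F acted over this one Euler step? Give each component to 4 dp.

v₁ − v₀ = (0.00700000, -0.02500000, -0.01100000)
applied force F = (0.7000, -2.5000, -1.1000)

F = (0.7000, -2.5000, -1.1000)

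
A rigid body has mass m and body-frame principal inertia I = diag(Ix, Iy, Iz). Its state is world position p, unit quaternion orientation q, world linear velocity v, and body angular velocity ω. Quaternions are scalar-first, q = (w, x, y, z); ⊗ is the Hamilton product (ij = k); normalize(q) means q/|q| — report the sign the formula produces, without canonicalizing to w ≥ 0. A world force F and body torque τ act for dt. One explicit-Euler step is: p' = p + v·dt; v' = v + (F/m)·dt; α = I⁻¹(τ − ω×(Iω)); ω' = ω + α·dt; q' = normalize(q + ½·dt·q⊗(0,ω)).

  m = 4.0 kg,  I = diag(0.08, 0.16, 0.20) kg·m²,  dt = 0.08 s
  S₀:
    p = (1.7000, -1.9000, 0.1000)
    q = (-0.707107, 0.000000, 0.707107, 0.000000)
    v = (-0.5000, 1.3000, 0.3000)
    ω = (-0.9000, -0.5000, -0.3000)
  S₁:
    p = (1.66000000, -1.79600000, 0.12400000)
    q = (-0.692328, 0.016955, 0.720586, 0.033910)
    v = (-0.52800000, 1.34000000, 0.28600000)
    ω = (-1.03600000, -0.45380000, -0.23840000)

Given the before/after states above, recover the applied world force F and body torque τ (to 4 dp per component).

F = (-1.4000, 2.0000, -0.7000)
τ = (-0.1300, 0.0600, 0.1900)

ω₁ − ω₀ = (-0.13600000, 0.04620000, 0.06160000)
gyro term ω₀×Iω₀ = (0.0060, -0.0324, 0.0360)
τ = I·(Δω/dt) + ω₀×(Iω₀) = (-0.1300, 0.0600, 0.1900)
velocity change Δv = (-0.02800000, 0.04000000, -0.01400000)
m·(v₁−v₀)/dt = (-1.4000, 2.0000, -0.7000)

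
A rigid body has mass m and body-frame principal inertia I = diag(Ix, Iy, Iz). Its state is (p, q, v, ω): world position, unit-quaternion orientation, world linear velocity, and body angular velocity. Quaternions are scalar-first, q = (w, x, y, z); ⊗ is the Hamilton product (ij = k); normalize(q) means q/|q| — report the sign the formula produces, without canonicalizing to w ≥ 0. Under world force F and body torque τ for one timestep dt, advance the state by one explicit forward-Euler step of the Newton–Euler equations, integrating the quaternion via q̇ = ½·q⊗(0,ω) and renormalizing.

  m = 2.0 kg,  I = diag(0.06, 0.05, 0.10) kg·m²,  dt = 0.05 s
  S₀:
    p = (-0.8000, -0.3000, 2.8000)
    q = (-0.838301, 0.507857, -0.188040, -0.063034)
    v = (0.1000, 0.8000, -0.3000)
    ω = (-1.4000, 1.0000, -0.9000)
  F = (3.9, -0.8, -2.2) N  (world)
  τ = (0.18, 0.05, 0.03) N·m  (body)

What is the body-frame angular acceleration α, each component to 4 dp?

ω×(Iω) gyroscopic = (-0.0450, -0.0504, 0.0140)
(τ − ω×Iω)/I = (3.7500, 2.0080, 0.1600)

α = (3.7500, 2.0080, 0.1600)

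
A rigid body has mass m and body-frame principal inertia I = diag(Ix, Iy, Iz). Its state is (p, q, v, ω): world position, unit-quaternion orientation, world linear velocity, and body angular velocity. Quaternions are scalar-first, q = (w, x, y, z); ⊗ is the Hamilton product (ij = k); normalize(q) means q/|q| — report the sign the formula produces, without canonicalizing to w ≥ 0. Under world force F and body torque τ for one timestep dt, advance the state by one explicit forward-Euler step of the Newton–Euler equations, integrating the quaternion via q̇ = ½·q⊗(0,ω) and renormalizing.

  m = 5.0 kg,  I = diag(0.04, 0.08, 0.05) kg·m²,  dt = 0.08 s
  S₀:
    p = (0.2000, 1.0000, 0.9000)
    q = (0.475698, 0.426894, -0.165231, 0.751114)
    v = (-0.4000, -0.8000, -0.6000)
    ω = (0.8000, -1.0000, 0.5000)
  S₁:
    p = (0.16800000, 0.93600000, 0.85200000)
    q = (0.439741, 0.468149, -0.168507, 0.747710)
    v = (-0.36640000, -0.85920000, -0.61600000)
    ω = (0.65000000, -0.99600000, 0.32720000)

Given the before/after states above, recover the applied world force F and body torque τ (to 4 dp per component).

rate change Δω = (-0.15000000, 0.00400000, -0.17280000)
ω₀×(Iω₀) = (0.0150, -0.0040, -0.0320)
τ = I·(Δω/dt) + ω₀×(Iω₀) = (-0.0600, 0.0000, -0.1400)
v₁ − v₀ = (0.03360000, -0.05920000, -0.01600000)
m·(v₁−v₀)/dt = (2.1000, -3.7000, -1.0000)

F = (2.1000, -3.7000, -1.0000)
τ = (-0.0600, 0.0000, -0.1400)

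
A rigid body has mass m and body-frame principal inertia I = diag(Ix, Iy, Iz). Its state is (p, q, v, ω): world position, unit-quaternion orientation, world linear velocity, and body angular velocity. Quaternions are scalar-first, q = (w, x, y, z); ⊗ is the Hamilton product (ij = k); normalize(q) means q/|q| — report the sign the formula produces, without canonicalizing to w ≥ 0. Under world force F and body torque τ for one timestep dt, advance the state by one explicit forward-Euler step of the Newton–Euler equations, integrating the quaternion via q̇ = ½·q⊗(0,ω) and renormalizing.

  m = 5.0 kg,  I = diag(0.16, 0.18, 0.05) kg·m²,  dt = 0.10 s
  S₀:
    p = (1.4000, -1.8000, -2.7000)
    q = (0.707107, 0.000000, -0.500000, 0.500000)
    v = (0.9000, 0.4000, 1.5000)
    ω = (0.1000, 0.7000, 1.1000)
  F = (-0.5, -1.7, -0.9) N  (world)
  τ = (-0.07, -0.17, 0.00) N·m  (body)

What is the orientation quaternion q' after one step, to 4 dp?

q' = (0.6956, -0.0414, -0.4717, 0.5402)

2q̇ = q⊗(0,ω) = (-0.2000000, -0.8292893, 0.5449749, 0.8278177)
q' = normalize(q + ½dt·q⊗(0,ω)) = (0.6956, -0.0414, -0.4717, 0.5402)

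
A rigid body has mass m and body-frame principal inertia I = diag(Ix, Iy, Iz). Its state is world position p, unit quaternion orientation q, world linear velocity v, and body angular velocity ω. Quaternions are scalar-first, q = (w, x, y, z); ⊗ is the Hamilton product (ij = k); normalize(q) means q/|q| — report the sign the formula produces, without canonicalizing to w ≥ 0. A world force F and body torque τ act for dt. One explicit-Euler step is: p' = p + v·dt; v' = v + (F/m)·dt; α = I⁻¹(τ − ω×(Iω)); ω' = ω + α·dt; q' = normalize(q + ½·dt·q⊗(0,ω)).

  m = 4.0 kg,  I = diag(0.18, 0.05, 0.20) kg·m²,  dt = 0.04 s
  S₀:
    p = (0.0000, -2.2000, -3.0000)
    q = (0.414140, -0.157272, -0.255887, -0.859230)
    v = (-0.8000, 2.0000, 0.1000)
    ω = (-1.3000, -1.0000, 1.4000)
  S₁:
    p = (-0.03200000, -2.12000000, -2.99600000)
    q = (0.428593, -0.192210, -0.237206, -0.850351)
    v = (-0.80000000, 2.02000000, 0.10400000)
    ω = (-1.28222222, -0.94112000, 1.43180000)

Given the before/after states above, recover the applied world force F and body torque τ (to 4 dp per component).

v₁ − v₀ = (0.00000000, 0.02000000, 0.00400000)
m·(v₁−v₀)/dt = (0.0000, 2.0000, 0.4000)
ω₁ − ω₀ = (0.01777778, 0.05888000, 0.03180000)
precession coupling = (-0.2100, 0.0364, -0.1690)
applied torque τ = (-0.1300, 0.1100, -0.0100)

F = (0.0000, 2.0000, 0.4000)
τ = (-0.1300, 0.1100, -0.0100)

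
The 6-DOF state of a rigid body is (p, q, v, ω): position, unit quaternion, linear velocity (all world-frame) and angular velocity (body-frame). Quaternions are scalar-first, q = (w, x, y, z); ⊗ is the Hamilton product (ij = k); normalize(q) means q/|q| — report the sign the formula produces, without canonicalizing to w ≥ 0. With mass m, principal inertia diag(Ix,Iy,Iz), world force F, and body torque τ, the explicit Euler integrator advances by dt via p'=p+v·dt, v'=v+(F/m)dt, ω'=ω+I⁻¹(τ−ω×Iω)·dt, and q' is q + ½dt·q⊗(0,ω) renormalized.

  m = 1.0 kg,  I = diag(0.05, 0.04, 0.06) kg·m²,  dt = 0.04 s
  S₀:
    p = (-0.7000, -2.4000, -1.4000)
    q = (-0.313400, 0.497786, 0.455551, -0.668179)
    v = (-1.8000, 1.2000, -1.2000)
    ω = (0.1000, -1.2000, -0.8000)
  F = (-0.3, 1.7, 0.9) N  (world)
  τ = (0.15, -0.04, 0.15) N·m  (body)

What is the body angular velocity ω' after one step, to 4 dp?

ω' = (0.2046, -1.2408, -0.7008)

angular accel α = (2.6160, -1.0200, 2.4800)
ω + α·dt = (0.2046, -1.2408, -0.7008)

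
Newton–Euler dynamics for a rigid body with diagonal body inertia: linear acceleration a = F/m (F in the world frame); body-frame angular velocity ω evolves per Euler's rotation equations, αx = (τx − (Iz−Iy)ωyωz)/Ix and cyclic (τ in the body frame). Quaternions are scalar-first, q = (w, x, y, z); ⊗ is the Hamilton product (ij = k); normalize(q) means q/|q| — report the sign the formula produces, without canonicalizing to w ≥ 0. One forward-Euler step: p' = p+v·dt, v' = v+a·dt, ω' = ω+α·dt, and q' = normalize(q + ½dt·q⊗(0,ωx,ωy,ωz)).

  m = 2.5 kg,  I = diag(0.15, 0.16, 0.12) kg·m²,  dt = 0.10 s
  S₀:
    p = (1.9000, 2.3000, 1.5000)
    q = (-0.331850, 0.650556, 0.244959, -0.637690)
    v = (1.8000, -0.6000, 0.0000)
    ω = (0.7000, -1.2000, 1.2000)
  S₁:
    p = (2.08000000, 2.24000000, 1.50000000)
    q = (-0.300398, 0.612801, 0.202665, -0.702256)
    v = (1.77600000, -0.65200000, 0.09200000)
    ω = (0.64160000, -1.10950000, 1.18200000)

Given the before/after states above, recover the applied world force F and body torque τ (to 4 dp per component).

Δω = ω₁−ω₀ = (-0.05840000, 0.09050000, -0.01800000)
precession coupling = (0.0576, 0.0252, -0.0084)
I·α + gyro = (-0.0300, 0.1700, -0.0300)
v₁ − v₀ = (-0.02400000, -0.05200000, 0.09200000)
m·(v₁−v₀)/dt = (-0.6000, -1.3000, 2.3000)

F = (-0.6000, -1.3000, 2.3000)
τ = (-0.0300, 0.1700, -0.0300)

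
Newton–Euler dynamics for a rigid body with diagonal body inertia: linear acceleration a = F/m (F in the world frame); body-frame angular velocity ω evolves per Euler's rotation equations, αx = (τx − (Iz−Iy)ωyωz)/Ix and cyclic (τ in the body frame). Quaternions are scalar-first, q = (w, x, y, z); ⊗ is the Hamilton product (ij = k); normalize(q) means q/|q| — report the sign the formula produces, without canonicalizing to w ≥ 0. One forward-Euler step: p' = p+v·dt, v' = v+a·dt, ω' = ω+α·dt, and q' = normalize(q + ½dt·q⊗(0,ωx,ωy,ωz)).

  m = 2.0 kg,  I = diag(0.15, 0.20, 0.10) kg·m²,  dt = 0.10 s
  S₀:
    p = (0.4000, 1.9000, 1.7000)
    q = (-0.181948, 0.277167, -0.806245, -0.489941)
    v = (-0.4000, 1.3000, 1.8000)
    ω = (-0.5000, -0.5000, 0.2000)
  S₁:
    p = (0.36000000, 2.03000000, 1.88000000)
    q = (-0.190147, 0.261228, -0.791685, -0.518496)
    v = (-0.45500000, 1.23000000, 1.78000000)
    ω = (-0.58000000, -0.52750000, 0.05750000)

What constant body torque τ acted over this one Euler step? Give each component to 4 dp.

τ = (-0.1100, -0.0600, -0.1300)

Δω = ω₁−ω₀ = (-0.08000000, -0.02750000, -0.14250000)
I·α + gyro = (-0.1100, -0.0600, -0.1300)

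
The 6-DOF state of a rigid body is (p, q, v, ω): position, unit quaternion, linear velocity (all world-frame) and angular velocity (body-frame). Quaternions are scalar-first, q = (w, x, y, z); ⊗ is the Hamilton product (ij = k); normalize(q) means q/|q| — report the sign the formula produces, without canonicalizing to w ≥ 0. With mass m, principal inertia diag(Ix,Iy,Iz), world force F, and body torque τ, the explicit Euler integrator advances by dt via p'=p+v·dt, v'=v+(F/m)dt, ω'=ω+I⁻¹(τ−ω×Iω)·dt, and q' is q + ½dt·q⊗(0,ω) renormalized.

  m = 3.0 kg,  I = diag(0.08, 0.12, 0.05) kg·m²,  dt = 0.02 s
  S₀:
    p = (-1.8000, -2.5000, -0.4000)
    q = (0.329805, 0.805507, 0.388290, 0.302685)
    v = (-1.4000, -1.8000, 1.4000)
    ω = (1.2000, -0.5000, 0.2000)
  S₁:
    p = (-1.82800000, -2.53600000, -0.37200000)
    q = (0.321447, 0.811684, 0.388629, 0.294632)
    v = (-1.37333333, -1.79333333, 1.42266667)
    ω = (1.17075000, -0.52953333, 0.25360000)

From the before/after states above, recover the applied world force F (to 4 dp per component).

F = (4.0000, 1.0000, 3.4000)

v₁ − v₀ = (0.02666667, 0.00666667, 0.02266667)
applied force F = (4.0000, 1.0000, 3.4000)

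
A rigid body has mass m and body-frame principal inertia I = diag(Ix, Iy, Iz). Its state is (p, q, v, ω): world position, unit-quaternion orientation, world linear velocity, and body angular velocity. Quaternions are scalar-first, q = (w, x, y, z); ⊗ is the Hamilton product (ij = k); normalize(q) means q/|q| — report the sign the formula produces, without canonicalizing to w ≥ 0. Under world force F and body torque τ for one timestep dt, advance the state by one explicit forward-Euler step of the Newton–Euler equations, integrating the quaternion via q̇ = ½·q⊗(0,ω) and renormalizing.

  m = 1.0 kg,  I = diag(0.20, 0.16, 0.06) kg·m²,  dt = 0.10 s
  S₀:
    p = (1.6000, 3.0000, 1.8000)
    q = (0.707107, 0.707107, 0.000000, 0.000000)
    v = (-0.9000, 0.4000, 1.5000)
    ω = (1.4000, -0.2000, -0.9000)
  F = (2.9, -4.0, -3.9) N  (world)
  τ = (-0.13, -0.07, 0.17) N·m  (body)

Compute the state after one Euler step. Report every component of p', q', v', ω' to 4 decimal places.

p' = p + v·dt = (1.5100, 3.0400, 1.9500)
new velocity v' = (-0.6100, 0.0000, 1.1100)
α = I⁻¹(τ − ω×Iω) = (-0.5600, 0.6650, 2.6467)
ω' = ω + α·dt = (1.3440, -0.1335, -0.6353)
2q̇ = q⊗(0,ω) = (-0.9899498, 0.9899498, 0.4949749, -0.7778177)
updated quaternion q' = (0.6553, 0.7540, 0.0247, -0.0388)

p' = (1.5100, 3.0400, 1.9500)
q' = (0.6553, 0.7540, 0.0247, -0.0388)
v' = (-0.6100, 0.0000, 1.1100)
ω' = (1.3440, -0.1335, -0.6353)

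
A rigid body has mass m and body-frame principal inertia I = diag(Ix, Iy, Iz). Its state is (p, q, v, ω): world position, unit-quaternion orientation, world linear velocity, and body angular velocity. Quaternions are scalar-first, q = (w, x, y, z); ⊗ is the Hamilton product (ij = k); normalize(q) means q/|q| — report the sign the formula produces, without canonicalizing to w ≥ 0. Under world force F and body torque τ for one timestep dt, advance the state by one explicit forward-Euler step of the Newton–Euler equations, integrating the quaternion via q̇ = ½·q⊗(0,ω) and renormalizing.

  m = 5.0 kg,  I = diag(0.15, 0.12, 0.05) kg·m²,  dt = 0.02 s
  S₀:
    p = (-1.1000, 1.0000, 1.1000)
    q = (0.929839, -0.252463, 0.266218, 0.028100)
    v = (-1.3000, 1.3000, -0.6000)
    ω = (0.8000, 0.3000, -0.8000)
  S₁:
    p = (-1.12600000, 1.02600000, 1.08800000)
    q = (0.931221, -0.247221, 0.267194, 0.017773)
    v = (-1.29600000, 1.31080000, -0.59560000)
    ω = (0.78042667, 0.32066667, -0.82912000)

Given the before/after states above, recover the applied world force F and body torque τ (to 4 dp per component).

rate change Δω = (-0.01957333, 0.02066667, -0.02912000)
ω₀×(Iω₀) = (0.0168, -0.0640, -0.0072)
applied torque τ = (-0.1300, 0.0600, -0.0800)
v₁ − v₀ = (0.00400000, 0.01080000, 0.00440000)
F = m·Δv/dt = (1.0000, 2.7000, 1.1000)

F = (1.0000, 2.7000, 1.1000)
τ = (-0.1300, 0.0600, -0.0800)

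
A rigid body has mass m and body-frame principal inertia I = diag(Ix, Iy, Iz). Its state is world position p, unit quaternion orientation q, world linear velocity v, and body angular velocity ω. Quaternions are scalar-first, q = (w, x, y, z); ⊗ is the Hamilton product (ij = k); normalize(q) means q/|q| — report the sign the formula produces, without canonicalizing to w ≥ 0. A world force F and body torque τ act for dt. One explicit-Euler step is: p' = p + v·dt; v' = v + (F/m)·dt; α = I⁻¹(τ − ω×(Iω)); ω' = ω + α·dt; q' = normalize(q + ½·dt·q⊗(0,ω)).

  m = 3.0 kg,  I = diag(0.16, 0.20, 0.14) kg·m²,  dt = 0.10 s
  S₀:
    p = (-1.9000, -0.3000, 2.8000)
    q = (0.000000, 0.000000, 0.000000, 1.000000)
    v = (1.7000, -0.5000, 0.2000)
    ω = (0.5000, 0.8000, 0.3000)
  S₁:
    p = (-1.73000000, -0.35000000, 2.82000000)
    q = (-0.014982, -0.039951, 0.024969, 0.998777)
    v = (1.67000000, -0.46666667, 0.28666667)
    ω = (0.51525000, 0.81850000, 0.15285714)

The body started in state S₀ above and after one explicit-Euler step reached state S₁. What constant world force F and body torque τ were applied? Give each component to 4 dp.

Δω = ω₁−ω₀ = (0.01525000, 0.01850000, -0.14714286)
gyro term ω₀×Iω₀ = (-0.0144, 0.0030, 0.0160)
τ = I·(Δω/dt) + ω₀×(Iω₀) = (0.0100, 0.0400, -0.1900)
velocity change Δv = (-0.03000000, 0.03333333, 0.08666667)
F = m·Δv/dt = (-0.9000, 1.0000, 2.6000)

F = (-0.9000, 1.0000, 2.6000)
τ = (0.0100, 0.0400, -0.1900)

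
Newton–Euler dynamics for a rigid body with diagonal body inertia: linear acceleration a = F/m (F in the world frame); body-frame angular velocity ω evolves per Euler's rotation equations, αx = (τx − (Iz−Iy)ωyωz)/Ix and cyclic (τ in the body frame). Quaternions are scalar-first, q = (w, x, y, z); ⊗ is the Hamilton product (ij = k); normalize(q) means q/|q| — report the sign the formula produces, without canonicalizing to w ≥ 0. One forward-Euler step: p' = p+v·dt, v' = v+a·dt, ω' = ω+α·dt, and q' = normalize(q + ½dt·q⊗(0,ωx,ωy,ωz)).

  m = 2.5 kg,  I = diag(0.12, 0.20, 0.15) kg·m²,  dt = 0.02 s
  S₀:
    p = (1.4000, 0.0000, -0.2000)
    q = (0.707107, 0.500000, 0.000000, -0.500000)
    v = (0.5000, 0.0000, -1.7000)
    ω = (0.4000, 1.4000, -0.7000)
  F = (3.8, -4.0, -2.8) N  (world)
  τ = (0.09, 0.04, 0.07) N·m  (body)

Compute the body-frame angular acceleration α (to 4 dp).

α = (0.3417, 0.1580, 0.1680)

precession coupling ω×(Iω) = (0.0490, 0.0084, 0.0448)
angular accel α = (0.3417, 0.1580, 0.1680)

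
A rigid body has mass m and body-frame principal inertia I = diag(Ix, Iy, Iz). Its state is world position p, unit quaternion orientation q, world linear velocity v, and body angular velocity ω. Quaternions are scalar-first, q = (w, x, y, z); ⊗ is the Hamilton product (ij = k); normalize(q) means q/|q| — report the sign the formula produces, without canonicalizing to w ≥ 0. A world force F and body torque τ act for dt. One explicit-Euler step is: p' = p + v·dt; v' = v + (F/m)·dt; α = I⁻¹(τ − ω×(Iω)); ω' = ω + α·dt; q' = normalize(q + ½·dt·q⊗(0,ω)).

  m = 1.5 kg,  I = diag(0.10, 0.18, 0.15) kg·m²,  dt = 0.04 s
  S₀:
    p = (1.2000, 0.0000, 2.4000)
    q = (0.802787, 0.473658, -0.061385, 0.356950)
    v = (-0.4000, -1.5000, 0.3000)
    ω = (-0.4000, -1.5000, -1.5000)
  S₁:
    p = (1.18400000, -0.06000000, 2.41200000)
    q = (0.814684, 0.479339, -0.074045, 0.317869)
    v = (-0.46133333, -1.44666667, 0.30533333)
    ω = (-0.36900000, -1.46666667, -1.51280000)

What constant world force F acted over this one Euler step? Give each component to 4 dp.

F = (-2.3000, 2.0000, 0.2000)

velocity change Δv = (-0.06133333, 0.05333333, 0.00533333)
F = m·Δv/dt = (-2.3000, 2.0000, 0.2000)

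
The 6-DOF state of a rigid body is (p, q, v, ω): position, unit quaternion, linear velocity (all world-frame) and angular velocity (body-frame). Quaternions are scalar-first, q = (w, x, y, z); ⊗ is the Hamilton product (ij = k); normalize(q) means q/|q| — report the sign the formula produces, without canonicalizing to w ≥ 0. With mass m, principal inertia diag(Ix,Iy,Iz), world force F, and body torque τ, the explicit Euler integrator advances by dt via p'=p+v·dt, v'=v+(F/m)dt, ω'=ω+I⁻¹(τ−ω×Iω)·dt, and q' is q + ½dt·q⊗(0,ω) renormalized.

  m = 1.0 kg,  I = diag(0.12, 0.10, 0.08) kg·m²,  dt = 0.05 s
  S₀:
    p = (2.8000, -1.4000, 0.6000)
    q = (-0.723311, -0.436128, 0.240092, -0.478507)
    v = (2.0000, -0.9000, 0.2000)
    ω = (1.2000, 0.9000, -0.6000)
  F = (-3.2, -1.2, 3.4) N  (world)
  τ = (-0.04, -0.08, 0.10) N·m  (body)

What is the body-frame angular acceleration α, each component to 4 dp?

gyro term ω×Iω = (0.0108, -0.0288, -0.0216)
(τ − ω×Iω)/I = (-0.4233, -0.5120, 1.5200)

α = (-0.4233, -0.5120, 1.5200)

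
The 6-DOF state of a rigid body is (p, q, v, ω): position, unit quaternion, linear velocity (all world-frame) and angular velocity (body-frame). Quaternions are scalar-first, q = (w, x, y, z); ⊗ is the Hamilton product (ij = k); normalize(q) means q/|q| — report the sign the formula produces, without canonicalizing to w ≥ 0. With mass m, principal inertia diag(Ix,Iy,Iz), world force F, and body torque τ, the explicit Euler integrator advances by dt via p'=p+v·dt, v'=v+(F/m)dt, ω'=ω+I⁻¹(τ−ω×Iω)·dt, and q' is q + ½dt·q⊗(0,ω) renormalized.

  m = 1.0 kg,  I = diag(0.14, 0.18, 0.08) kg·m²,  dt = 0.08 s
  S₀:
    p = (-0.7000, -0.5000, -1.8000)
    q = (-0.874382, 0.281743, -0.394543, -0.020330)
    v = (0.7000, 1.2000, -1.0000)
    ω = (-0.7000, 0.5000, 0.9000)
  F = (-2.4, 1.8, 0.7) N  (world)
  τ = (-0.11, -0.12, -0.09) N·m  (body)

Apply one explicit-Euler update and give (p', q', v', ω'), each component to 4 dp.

angular accel α = (-0.4643, -0.4567, -0.9500)
ω + α·dt = (-0.7371, 0.4635, 0.8240)
q⊗(0,ω) = (0.4127886, 0.2671437, -0.6765287, -0.9222524)
updated quaternion q' = (-0.8568, 0.2921, -0.4211, -0.0571)
linear accel F/m = (-2.4000, 1.8000, 0.7000)
p + v·dt = (-0.6440, -0.4040, -1.8800)
v' = v + a·dt = (0.5080, 1.3440, -0.9440)

p' = (-0.6440, -0.4040, -1.8800)
q' = (-0.8568, 0.2921, -0.4211, -0.0571)
v' = (0.5080, 1.3440, -0.9440)
ω' = (-0.7371, 0.4635, 0.8240)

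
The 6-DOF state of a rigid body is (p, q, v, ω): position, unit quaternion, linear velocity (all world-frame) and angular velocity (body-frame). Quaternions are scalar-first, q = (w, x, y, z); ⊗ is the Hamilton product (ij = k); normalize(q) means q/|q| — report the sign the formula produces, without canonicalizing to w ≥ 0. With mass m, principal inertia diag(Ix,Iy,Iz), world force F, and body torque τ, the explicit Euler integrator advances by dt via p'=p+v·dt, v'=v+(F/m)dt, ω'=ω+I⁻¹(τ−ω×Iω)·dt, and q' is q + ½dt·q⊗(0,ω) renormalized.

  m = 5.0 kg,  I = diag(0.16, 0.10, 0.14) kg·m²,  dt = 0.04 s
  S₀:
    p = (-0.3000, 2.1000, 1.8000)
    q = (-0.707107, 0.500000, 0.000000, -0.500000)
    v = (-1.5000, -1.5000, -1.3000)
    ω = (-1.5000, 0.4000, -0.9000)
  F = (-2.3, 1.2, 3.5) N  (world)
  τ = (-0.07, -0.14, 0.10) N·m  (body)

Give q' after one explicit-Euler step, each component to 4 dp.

q⊗(0,ω) = (0.3000000, 1.2606605, 0.9171572, 0.8363963)
updated quaternion q' = (-0.7007, 0.5249, 0.0183, -0.4830)

q' = (-0.7007, 0.5249, 0.0183, -0.4830)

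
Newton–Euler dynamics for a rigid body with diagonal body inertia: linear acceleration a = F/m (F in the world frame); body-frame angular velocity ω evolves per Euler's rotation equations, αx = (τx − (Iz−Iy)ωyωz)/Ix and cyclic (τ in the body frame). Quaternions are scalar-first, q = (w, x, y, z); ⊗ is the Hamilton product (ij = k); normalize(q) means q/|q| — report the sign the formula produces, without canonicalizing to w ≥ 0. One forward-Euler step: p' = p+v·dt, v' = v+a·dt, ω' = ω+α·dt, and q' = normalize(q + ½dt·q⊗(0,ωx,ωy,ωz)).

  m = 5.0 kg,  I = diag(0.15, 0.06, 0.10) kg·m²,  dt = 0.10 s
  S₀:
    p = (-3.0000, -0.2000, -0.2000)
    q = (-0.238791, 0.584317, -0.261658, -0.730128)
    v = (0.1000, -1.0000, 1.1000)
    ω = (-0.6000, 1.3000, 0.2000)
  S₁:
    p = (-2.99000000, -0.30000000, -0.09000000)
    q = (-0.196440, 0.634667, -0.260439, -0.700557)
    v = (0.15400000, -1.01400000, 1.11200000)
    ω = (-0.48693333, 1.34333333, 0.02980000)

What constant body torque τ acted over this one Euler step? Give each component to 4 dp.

τ = (0.1800, 0.0200, -0.1000)

Δω = ω₁−ω₀ = (0.11306667, 0.04333333, -0.17020000)
precession coupling = (0.0104, -0.0060, 0.0702)
I·α + gyro = (0.1800, 0.0200, -0.1000)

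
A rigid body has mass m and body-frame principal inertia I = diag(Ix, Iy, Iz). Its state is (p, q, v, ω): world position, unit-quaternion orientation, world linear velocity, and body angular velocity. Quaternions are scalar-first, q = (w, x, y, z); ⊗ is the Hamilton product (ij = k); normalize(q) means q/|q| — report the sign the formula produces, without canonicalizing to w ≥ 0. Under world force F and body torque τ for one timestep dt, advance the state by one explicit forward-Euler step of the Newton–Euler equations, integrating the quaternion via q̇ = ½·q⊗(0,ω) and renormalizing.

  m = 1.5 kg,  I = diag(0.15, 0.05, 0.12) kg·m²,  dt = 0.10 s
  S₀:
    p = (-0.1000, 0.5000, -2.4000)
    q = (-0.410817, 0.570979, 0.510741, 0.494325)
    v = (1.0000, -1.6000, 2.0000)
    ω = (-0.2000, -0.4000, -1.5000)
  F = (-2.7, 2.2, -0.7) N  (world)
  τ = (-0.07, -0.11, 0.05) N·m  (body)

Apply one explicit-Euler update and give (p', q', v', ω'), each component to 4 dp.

p' = (0.0000, 0.3400, -2.2000)
q' = (-0.3567, 0.5450, 0.5551, 0.5172)
v' = (0.8200, -1.4533, 1.9533)
ω' = (-0.2747, -0.6380, -1.4517)

a = F/m = (-1.8000, 1.4667, -0.4667)
new position p' = (0.0000, 0.3400, -2.2000)
new velocity v' = (0.8200, -1.4533, 1.9533)
(τ − ω×Iω)/I = (-0.7467, -2.3800, 0.4833)
ω' = ω + α·dt = (-0.2747, -0.6380, -1.4517)
2q̇ = q⊗(0,ω) = (1.0599797, -0.4862181, 0.9219303, 0.4899821)
updated quaternion q' = (-0.3567, 0.5450, 0.5551, 0.5172)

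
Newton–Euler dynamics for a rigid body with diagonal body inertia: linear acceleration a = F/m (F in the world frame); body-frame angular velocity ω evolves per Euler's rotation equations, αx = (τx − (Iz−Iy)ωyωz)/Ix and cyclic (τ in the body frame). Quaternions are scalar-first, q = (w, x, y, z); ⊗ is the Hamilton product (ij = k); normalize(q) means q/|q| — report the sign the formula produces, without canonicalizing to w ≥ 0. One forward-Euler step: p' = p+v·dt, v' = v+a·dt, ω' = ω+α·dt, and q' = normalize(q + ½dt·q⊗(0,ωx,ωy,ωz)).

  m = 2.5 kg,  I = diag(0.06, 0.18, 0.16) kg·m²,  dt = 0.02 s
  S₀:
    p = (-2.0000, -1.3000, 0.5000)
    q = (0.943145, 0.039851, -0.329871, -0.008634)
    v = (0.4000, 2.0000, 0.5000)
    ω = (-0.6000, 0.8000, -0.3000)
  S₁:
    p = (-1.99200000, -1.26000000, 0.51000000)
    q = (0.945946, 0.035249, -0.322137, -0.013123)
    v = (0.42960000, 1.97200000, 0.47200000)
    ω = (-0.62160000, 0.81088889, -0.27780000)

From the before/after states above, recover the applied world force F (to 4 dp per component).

v₁ − v₀ = (0.02960000, -0.02800000, -0.02800000)
F = m·Δv/dt = (3.7000, -3.5000, -3.5000)

F = (3.7000, -3.5000, -3.5000)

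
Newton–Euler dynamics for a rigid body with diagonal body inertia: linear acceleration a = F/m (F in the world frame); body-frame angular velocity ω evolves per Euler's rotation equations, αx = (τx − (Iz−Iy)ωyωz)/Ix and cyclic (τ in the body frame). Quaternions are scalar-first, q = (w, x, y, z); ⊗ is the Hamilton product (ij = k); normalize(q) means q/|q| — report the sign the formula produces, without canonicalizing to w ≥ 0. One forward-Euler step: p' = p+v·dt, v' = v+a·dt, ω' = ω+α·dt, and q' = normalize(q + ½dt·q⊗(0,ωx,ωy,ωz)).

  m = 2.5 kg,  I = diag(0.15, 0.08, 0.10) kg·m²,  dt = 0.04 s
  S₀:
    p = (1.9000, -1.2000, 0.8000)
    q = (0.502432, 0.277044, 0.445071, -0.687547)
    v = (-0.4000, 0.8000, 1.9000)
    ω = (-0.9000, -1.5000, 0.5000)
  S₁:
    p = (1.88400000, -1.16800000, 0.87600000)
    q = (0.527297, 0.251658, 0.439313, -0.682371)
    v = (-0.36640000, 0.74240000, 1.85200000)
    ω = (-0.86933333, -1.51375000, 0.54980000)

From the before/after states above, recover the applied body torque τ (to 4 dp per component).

ω₁ − ω₀ = (0.03066667, -0.01375000, 0.04980000)
ω₀×(Iω₀) = (-0.0150, -0.0225, -0.0945)
applied torque τ = (0.1000, -0.0500, 0.0300)

τ = (0.1000, -0.0500, 0.0300)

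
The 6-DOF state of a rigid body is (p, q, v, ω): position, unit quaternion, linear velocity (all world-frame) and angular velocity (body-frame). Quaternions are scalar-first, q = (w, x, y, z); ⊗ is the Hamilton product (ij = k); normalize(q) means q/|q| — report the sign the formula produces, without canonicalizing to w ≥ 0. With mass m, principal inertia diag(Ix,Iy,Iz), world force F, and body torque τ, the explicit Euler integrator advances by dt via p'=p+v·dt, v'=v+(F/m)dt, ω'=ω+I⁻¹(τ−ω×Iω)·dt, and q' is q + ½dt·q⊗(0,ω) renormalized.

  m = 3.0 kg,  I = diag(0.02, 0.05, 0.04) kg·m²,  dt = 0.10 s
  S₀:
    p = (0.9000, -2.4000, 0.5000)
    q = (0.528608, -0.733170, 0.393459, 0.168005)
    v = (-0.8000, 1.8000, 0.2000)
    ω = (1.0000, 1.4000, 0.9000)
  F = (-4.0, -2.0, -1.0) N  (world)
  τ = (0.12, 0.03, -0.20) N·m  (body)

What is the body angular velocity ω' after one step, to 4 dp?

ω' = (1.6630, 1.4960, 0.2950)

ω×(Iω) gyroscopic = (-0.0126, -0.0180, 0.0420)
α = I⁻¹(τ − ω×Iω) = (6.6300, 0.9600, -6.0500)
new body rate ω' = (1.6630, 1.4960, 0.2950)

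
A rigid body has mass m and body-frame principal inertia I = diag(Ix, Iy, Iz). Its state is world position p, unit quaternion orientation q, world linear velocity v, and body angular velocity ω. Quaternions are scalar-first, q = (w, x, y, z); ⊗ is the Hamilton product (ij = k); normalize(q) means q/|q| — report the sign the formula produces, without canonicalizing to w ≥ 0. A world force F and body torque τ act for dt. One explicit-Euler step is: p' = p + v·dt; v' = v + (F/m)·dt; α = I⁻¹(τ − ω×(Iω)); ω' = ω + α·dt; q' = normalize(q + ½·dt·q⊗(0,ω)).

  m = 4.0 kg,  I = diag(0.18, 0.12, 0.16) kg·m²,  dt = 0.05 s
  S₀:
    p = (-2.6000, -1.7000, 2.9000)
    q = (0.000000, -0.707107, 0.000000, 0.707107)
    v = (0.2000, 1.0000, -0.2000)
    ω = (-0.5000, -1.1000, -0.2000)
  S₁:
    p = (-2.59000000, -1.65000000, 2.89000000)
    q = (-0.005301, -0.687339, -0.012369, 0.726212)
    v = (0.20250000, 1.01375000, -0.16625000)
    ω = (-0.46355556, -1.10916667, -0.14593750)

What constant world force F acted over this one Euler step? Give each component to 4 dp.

F = (0.2000, 1.1000, 2.7000)

Δv = v₁−v₀ = (0.00250000, 0.01375000, 0.03375000)
F = m·Δv/dt = (0.2000, 1.1000, 2.7000)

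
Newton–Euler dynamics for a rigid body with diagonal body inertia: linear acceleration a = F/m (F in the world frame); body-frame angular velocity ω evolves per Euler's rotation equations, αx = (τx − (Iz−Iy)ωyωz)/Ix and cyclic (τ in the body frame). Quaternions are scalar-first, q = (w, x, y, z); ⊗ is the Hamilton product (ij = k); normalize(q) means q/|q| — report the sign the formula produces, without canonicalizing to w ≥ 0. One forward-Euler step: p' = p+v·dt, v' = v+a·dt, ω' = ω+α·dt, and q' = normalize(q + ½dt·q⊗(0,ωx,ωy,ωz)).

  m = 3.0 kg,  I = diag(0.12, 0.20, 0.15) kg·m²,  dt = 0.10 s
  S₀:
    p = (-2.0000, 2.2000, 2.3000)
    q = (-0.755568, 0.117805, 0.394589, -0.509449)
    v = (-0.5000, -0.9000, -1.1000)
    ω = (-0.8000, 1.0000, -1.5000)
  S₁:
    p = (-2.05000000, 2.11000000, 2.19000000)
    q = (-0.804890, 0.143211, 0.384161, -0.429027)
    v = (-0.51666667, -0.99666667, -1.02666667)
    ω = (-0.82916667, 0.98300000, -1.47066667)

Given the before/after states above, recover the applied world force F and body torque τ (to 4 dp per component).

v₁ − v₀ = (-0.01666667, -0.09666667, 0.07333333)
F = m·Δv/dt = (-0.5000, -2.9000, 2.2000)
Δω = ω₁−ω₀ = (-0.02916667, -0.01700000, 0.02933333)
precession coupling = (0.0750, -0.0360, -0.0640)
I·α + gyro = (0.0400, -0.0700, -0.0200)

F = (-0.5000, -2.9000, 2.2000)
τ = (0.0400, -0.0700, -0.0200)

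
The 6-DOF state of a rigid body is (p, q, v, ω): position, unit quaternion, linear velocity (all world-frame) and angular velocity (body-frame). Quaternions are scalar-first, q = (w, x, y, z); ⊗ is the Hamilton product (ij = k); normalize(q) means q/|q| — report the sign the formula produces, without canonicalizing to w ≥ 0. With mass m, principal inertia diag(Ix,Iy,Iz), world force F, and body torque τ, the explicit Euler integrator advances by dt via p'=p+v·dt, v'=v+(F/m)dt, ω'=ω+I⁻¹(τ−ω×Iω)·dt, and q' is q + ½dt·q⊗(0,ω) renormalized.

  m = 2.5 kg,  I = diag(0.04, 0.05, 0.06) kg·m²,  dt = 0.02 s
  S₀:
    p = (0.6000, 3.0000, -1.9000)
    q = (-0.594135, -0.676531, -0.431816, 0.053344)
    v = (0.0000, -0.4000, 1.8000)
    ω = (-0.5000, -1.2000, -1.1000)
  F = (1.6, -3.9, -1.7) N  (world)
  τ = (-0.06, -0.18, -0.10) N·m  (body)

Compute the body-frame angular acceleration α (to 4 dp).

α = (-1.8300, -3.3800, -1.7667)

gyro term ω×Iω = (0.0132, -0.0110, 0.0060)
(τ − ω×Iω)/I = (-1.8300, -3.3800, -1.7667)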